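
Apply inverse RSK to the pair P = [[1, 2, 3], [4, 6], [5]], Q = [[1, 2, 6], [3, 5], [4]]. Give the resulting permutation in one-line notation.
5 6 4 1 2 3

Reverse the RSK construction: for i from n down to 1, find the cell of Q containing i, remove the entry at that cell from P, and reverse-bump it up through P; the value ejected from row 1 is w(i).

Step i=6: Q has 6 at row 1, column 3; remove that cell from P, ejecting 3. So w(6) = 3. P is now [[1, 2], [4, 6], [5]].
Step i=5: Q has 5 at row 2, column 2; remove 6 from row 2 of P and reverse-bump: 6 enters row 1 and ejects 2. So w(5) = 2. P is now [[1, 6], [4], [5]].
Step i=4: Q has 4 at row 3, column 1; remove 5 from row 3 of P and reverse-bump: 5 enters row 2 and ejects 4; 4 enters row 1 and ejects 1. So w(4) = 1. P is now [[4, 6], [5]].
Step i=3: Q has 3 at row 2, column 1; remove 5 from row 2 of P and reverse-bump: 5 enters row 1 and ejects 4. So w(3) = 4. P is now [[5, 6]].
Step i=2: Q has 2 at row 1, column 2; remove that cell from P, ejecting 6. So w(2) = 6. P is now [[5]].
Step i=1: Q has 1 at row 1, column 1; remove that cell from P, ejecting 5. So w(1) = 5. P is now [].

So w = 5 6 4 1 2 3.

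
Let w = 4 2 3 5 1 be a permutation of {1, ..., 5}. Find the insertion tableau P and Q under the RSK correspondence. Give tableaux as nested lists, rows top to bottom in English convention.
Insert each entry of the permutation into P by Schensted row insertion, recording in Q the position of each new cell.

Insert 4: appended to row 1. P = [[4]].
Insert 2: 2 bumps 4 from row 1; 4 starts row 2. P = [[2], [4]].
Insert 3: appended to row 1. P = [[2, 3], [4]].
Insert 5: appended to row 1. P = [[2, 3, 5], [4]].
Insert 1: 1 bumps 2 from row 1; 2 bumps 4 from row 2; 4 starts row 3. P = [[1, 3, 5], [2], [4]].

So P = [[1, 3, 5], [2], [4]], Q = [[1, 3, 4], [2], [5]].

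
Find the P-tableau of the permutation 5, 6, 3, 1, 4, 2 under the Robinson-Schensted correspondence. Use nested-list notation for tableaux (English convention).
P = [[1, 2], [3, 4], [5, 6]]

Insert 5: appended to row 1. P = [[5]].
Insert 6: appended to row 1. P = [[5, 6]].
Insert 3: 3 bumps 5 from row 1; 5 starts row 2. P = [[3, 6], [5]].
Insert 1: 1 bumps 3 from row 1; 3 bumps 5 from row 2; 5 starts row 3. P = [[1, 6], [3], [5]].
Insert 4: 4 bumps 6 from row 1; 6 appends to row 2. P = [[1, 4], [3, 6], [5]].
Insert 2: 2 bumps 4 from row 1; 4 bumps 6 from row 2; 6 appends to row 3. P = [[1, 2], [3, 4], [5, 6]].

So P = [[1, 2], [3, 4], [5, 6]].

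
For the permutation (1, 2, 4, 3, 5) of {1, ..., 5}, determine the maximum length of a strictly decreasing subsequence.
2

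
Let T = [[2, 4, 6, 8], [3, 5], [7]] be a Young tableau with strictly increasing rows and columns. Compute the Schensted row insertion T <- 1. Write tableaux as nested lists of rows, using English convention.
[[1, 4, 6, 8], [2, 5], [3], [7]]

In row 1, 1 replaces 2 (the leftmost entry greater than 1); 2 is bumped to row 2. In row 2, 2 replaces 3 (the leftmost entry greater than 2); 3 is bumped to row 3. In row 3, 3 replaces 7 (the leftmost entry greater than 3); 7 is bumped to row 4. 7 starts a new row 4. The new tableau is [[1, 4, 6, 8], [2, 5], [3], [7]].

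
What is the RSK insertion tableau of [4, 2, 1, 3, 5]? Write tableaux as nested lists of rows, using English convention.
After inserting 4: P = [[4]].
After inserting 2: P = [[2], [4]].
After inserting 1: P = [[1], [2], [4]].
After inserting 3: P = [[1, 3], [2], [4]].
After inserting 5: P = [[1, 3, 5], [2], [4]].

So P = [[1, 3, 5], [2], [4]].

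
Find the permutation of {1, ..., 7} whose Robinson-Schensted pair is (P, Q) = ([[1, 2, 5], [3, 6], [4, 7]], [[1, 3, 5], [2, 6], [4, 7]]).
4 1 3 2 7 6 5

Reverse the RSK construction: for i from n down to 1, find the cell of Q containing i, remove the entry at that cell from P, and reverse-bump it up through P; the value ejected from row 1 is w(i).

Step i=7: Q has 7 at row 3, column 2; remove 7 from row 3 of P and reverse-bump: 7 enters row 2 and ejects 6; 6 enters row 1 and ejects 5. So w(7) = 5. P is now [[1, 2, 6], [3, 7], [4]].
Step i=6: Q has 6 at row 2, column 2; remove 7 from row 2 of P and reverse-bump: 7 enters row 1 and ejects 6. So w(6) = 6. P is now [[1, 2, 7], [3], [4]].
Step i=5: Q has 5 at row 1, column 3; remove that cell from P, ejecting 7. So w(5) = 7. P is now [[1, 2], [3], [4]].
Step i=4: Q has 4 at row 3, column 1; remove 4 from row 3 of P and reverse-bump: 4 enters row 2 and ejects 3; 3 enters row 1 and ejects 2. So w(4) = 2. P is now [[1, 3], [4]].
Step i=3: Q has 3 at row 1, column 2; remove that cell from P, ejecting 3. So w(3) = 3. P is now [[1], [4]].
Step i=2: Q has 2 at row 2, column 1; remove 4 from row 2 of P and reverse-bump: 4 enters row 1 and ejects 1. So w(2) = 1. P is now [[4]].
Step i=1: Q has 1 at row 1, column 1; remove that cell from P, ejecting 4. So w(1) = 4. P is now [].

So w = 4 1 3 2 7 6 5.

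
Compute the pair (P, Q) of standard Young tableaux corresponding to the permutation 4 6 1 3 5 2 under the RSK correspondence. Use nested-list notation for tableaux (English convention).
P = [[1, 2, 5], [3, 6], [4]], Q = [[1, 2, 5], [3, 4], [6]]

Insert each entry of the permutation into P by Schensted row insertion, recording in Q the position of each new cell.

Insert 4: appended to row 1. P = [[4]].
Insert 6: appended to row 1. P = [[4, 6]].
Insert 1: 1 bumps 4 from row 1; 4 starts row 2. P = [[1, 6], [4]].
Insert 3: 3 bumps 6 from row 1; 6 appends to row 2. P = [[1, 3], [4, 6]].
Insert 5: appended to row 1. P = [[1, 3, 5], [4, 6]].
Insert 2: 2 bumps 3 from row 1; 3 bumps 4 from row 2; 4 starts row 3. P = [[1, 2, 5], [3, 6], [4]].

So P = [[1, 2, 5], [3, 6], [4]], Q = [[1, 2, 5], [3, 4], [6]].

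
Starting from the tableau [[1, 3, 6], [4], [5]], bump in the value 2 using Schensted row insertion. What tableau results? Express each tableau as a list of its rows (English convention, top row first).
[[1, 2, 6], [3], [4], [5]]

In row 1, 2 replaces 3 (the leftmost entry greater than 2); 3 is bumped to row 2. In row 2, 3 replaces 4 (the leftmost entry greater than 3); 4 is bumped to row 3. In row 3, 4 replaces 5 (the leftmost entry greater than 4); 5 is bumped to row 4. 5 starts a new row 4. The new tableau is [[1, 2, 6], [3], [4], [5]].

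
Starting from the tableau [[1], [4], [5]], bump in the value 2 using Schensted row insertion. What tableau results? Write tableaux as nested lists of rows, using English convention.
[[1, 2], [4], [5]]

2 is larger than every entry of row 1, so it is appended to row 1. The new tableau is [[1, 2], [4], [5]].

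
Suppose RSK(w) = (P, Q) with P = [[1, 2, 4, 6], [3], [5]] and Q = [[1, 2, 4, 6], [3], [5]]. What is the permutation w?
Reverse the RSK construction: for i from n down to 1, find the cell of Q containing i, remove the entry at that cell from P, and reverse-bump it up through P; the value ejected from row 1 is w(i).

Step i=6: Q has 6 at row 1, column 4; remove that cell from P, ejecting 6. So w(6) = 6. P is now [[1, 2, 4], [3], [5]].
Step i=5: Q has 5 at row 3, column 1; remove 5 from row 3 of P and reverse-bump: 5 enters row 2 and ejects 3; 3 enters row 1 and ejects 2. So w(5) = 2. P is now [[1, 3, 4], [5]].
Step i=4: Q has 4 at row 1, column 3; remove that cell from P, ejecting 4. So w(4) = 4. P is now [[1, 3], [5]].
Step i=3: Q has 3 at row 2, column 1; remove 5 from row 2 of P and reverse-bump: 5 enters row 1 and ejects 3. So w(3) = 3. P is now [[1, 5]].
Step i=2: Q has 2 at row 1, column 2; remove that cell from P, ejecting 5. So w(2) = 5. P is now [[1]].
Step i=1: Q has 1 at row 1, column 1; remove that cell from P, ejecting 1. So w(1) = 1. P is now [].

So w = 1 5 3 4 2 6.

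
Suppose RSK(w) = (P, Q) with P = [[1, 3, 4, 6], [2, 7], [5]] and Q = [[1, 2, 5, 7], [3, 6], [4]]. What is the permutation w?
Reverse the RSK construction: for i from n down to 1, find the cell of Q containing i, remove the entry at that cell from P, and reverse-bump it up through P; the value ejected from row 1 is w(i).

Step i=7: Q has 7 at row 1, column 4; remove that cell from P, ejecting 6. So w(7) = 6. P is now [[1, 3, 4], [2, 7], [5]].
Step i=6: Q has 6 at row 2, column 2; remove 7 from row 2 of P and reverse-bump: 7 enters row 1 and ejects 4. So w(6) = 4. P is now [[1, 3, 7], [2], [5]].
Step i=5: Q has 5 at row 1, column 3; remove that cell from P, ejecting 7. So w(5) = 7. P is now [[1, 3], [2], [5]].
Step i=4: Q has 4 at row 3, column 1; remove 5 from row 3 of P and reverse-bump: 5 enters row 2 and ejects 2; 2 enters row 1 and ejects 1. So w(4) = 1. P is now [[2, 3], [5]].
Step i=3: Q has 3 at row 2, column 1; remove 5 from row 2 of P and reverse-bump: 5 enters row 1 and ejects 3. So w(3) = 3. P is now [[2, 5]].
Step i=2: Q has 2 at row 1, column 2; remove that cell from P, ejecting 5. So w(2) = 5. P is now [[2]].
Step i=1: Q has 1 at row 1, column 1; remove that cell from P, ejecting 2. So w(1) = 2. P is now [].

So w = 2 5 3 1 7 4 6.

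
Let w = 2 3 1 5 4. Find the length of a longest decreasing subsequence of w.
2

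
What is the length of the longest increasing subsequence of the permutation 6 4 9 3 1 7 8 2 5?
3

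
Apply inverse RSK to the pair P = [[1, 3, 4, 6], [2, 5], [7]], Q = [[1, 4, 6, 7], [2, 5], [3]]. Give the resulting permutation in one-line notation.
7 2 1 5 3 4 6

Reverse the RSK construction: for i from n down to 1, find the cell of Q containing i, remove the entry at that cell from P, and reverse-bump it up through P; the value ejected from row 1 is w(i).

Step i=7: Q has 7 at row 1, column 4; remove that cell from P, ejecting 6. So w(7) = 6. P is now [[1, 3, 4], [2, 5], [7]].
Step i=6: Q has 6 at row 1, column 3; remove that cell from P, ejecting 4. So w(6) = 4. P is now [[1, 3], [2, 5], [7]].
Step i=5: Q has 5 at row 2, column 2; remove 5 from row 2 of P and reverse-bump: 5 enters row 1 and ejects 3. So w(5) = 3. P is now [[1, 5], [2], [7]].
Step i=4: Q has 4 at row 1, column 2; remove that cell from P, ejecting 5. So w(4) = 5. P is now [[1], [2], [7]].
Step i=3: Q has 3 at row 3, column 1; remove 7 from row 3 of P and reverse-bump: 7 enters row 2 and ejects 2; 2 enters row 1 and ejects 1. So w(3) = 1. P is now [[2], [7]].
Step i=2: Q has 2 at row 2, column 1; remove 7 from row 2 of P and reverse-bump: 7 enters row 1 and ejects 2. So w(2) = 2. P is now [[7]].
Step i=1: Q has 1 at row 1, column 1; remove that cell from P, ejecting 7. So w(1) = 7. P is now [].

So w = 7 2 1 5 3 4 6.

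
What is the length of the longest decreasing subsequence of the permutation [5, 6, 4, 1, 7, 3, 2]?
4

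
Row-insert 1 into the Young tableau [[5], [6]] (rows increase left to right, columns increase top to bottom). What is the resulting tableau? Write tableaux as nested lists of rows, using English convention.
In row 1, 1 replaces 5 (the leftmost entry greater than 1); 5 is bumped to row 2. In row 2, 5 replaces 6 (the leftmost entry greater than 5); 6 is bumped to row 3. 6 starts a new row 3. The new tableau is [[1], [5], [6]].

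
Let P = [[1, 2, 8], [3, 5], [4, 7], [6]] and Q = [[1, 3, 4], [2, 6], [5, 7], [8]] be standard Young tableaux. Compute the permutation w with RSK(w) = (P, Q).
6 4 7 8 1 5 3 2

Reverse RSK: for i = n, n-1, ..., 1, locate i in Q, remove the corresponding corner cell from P, and reverse-bump its entry up through P; the value ejected from row 1 is w(i).

So w = 6 4 7 8 1 5 3 2.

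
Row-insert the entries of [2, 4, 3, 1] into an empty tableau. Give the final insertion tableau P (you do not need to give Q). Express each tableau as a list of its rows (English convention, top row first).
P = [[1, 3], [2], [4]]

Insert 2: appended to row 1. P = [[2]].
Insert 4: appended to row 1. P = [[2, 4]].
Insert 3: 3 bumps 4 from row 1; 4 starts row 2. P = [[2, 3], [4]].
Insert 1: 1 bumps 2 from row 1; 2 bumps 4 from row 2; 4 starts row 3. P = [[1, 3], [2], [4]].

So P = [[1, 3], [2], [4]].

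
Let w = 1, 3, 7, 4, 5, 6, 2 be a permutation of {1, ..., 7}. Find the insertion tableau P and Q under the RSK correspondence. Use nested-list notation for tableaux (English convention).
P = [[1, 2, 4, 5, 6], [3], [7]], Q = [[1, 2, 3, 5, 6], [4], [7]]

Insert each entry of the permutation into P by Schensted row insertion, recording in Q the position of each new cell.

After inserting 1: P = [[1]].
After inserting 3: P = [[1, 3]].
After inserting 7: P = [[1, 3, 7]].
After inserting 4: P = [[1, 3, 4], [7]].
After inserting 5: P = [[1, 3, 4, 5], [7]].
After inserting 6: P = [[1, 3, 4, 5, 6], [7]].
After inserting 2: P = [[1, 2, 4, 5, 6], [3], [7]].

So P = [[1, 2, 4, 5, 6], [3], [7]], Q = [[1, 2, 3, 5, 6], [4], [7]].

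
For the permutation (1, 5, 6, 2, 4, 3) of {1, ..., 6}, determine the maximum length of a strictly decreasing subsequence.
3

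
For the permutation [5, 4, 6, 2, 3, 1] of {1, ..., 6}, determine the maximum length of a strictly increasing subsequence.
2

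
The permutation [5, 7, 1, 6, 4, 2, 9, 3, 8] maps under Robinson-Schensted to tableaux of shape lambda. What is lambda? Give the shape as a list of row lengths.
[4, 3, 1, 1]

Row-insert each entry into an empty tableau.

After inserting 5: P = [[5]].
After inserting 7: P = [[5, 7]].
After inserting 1: P = [[1, 7], [5]].
After inserting 6: P = [[1, 6], [5, 7]].
After inserting 4: P = [[1, 4], [5, 6], [7]].
After inserting 2: P = [[1, 2], [4, 6], [5], [7]].
After inserting 9: P = [[1, 2, 9], [4, 6], [5], [7]].
After inserting 3: P = [[1, 2, 3], [4, 6, 9], [5], [7]].
After inserting 8: P = [[1, 2, 3, 8], [4, 6, 9], [5], [7]].

The final insertion tableau P = [[1, 2, 3, 8], [4, 6, 9], [5], [7]] has shape [4, 3, 1, 1].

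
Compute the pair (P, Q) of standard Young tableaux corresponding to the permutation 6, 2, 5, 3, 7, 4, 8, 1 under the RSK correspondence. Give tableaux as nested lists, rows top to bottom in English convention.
Insert each entry of the permutation into P by Schensted row insertion, recording in Q the position of each new cell.

Insert 6: appended to row 1. P = [[6]], Q = [[1]].
Insert 2: 2 bumps 6 from row 1; 6 starts row 2. P = [[2], [6]], Q = [[1], [2]].
Insert 5: appended to row 1. P = [[2, 5], [6]], Q = [[1, 3], [2]].
Insert 3: 3 bumps 5 from row 1; 5 bumps 6 from row 2; 6 starts row 3. P = [[2, 3], [5], [6]], Q = [[1, 3], [2], [4]].
Insert 7: appended to row 1. P = [[2, 3, 7], [5], [6]], Q = [[1, 3, 5], [2], [4]].
Insert 4: 4 bumps 7 from row 1; 7 appends to row 2. P = [[2, 3, 4], [5, 7], [6]], Q = [[1, 3, 5], [2, 6], [4]].
Insert 8: appended to row 1. P = [[2, 3, 4, 8], [5, 7], [6]], Q = [[1, 3, 5, 7], [2, 6], [4]].
Insert 1: 1 bumps 2 from row 1; 2 bumps 5 from row 2; 5 bumps 6 from row 3; 6 starts row 4. P = [[1, 3, 4, 8], [2, 7], [5], [6]], Q = [[1, 3, 5, 7], [2, 6], [4], [8]].

So P = [[1, 3, 4, 8], [2, 7], [5], [6]], Q = [[1, 3, 5, 7], [2, 6], [4], [8]].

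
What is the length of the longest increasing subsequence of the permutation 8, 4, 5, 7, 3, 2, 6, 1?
3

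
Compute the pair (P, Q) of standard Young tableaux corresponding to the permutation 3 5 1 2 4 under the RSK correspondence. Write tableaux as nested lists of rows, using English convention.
Insert each entry of the permutation into P by Schensted row insertion, recording in Q the position of each new cell.

Insert 3: appended to row 1. P = [[3]], Q = [[1]].
Insert 5: appended to row 1. P = [[3, 5]], Q = [[1, 2]].
Insert 1: 1 bumps 3 from row 1; 3 starts row 2. P = [[1, 5], [3]], Q = [[1, 2], [3]].
Insert 2: 2 bumps 5 from row 1; 5 appends to row 2. P = [[1, 2], [3, 5]], Q = [[1, 2], [3, 4]].
Insert 4: appended to row 1. P = [[1, 2, 4], [3, 5]], Q = [[1, 2, 5], [3, 4]].

So P = [[1, 2, 4], [3, 5]], Q = [[1, 2, 5], [3, 4]].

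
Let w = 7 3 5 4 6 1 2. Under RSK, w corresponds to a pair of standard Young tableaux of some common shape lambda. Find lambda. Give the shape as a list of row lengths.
Row-insert each entry into an empty tableau.

After inserting 7: P = [[7]].
After inserting 3: P = [[3], [7]].
After inserting 5: P = [[3, 5], [7]].
After inserting 4: P = [[3, 4], [5], [7]].
After inserting 6: P = [[3, 4, 6], [5], [7]].
After inserting 1: P = [[1, 4, 6], [3], [5], [7]].
After inserting 2: P = [[1, 2, 6], [3, 4], [5], [7]].

The final insertion tableau P = [[1, 2, 6], [3, 4], [5], [7]] has shape [3, 2, 1, 1].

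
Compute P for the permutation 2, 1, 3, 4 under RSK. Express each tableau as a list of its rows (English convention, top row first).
P = [[1, 3, 4], [2]]

After inserting 2: P = [[2]].
After inserting 1: P = [[1], [2]].
After inserting 3: P = [[1, 3], [2]].
After inserting 4: P = [[1, 3, 4], [2]].

So P = [[1, 3, 4], [2]].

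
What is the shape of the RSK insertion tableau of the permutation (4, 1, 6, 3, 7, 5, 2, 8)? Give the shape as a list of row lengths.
[4, 3, 1]

Row-insert each entry into an empty tableau.

After inserting 4: P = [[4]].
After inserting 1: P = [[1], [4]].
After inserting 6: P = [[1, 6], [4]].
After inserting 3: P = [[1, 3], [4, 6]].
After inserting 7: P = [[1, 3, 7], [4, 6]].
After inserting 5: P = [[1, 3, 5], [4, 6, 7]].
After inserting 2: P = [[1, 2, 5], [3, 6, 7], [4]].
After inserting 8: P = [[1, 2, 5, 8], [3, 6, 7], [4]].

The final insertion tableau P = [[1, 2, 5, 8], [3, 6, 7], [4]] has shape [4, 3, 1].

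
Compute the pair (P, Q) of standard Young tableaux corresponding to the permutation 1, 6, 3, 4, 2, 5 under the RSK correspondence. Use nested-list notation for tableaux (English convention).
P = [[1, 2, 4, 5], [3], [6]], Q = [[1, 2, 4, 6], [3], [5]]

Insert each entry of the permutation into P by Schensted row insertion, recording in Q the position of each new cell.

Insert 1: appended to row 1. P = [[1]].
Insert 6: appended to row 1. P = [[1, 6]].
Insert 3: 3 bumps 6 from row 1; 6 starts row 2. P = [[1, 3], [6]].
Insert 4: appended to row 1. P = [[1, 3, 4], [6]].
Insert 2: 2 bumps 3 from row 1; 3 bumps 6 from row 2; 6 starts row 3. P = [[1, 2, 4], [3], [6]].
Insert 5: appended to row 1. P = [[1, 2, 4, 5], [3], [6]].

So P = [[1, 2, 4, 5], [3], [6]], Q = [[1, 2, 4, 6], [3], [5]].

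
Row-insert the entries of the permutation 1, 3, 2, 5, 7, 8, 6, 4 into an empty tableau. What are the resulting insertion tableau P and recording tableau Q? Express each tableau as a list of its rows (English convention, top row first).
Insert each entry of the permutation into P by Schensted row insertion, recording in Q the position of each new cell.

Insert 1: appended to row 1. P = [[1]], Q = [[1]].
Insert 3: appended to row 1. P = [[1, 3]], Q = [[1, 2]].
Insert 2: 2 bumps 3 from row 1; 3 starts row 2. P = [[1, 2], [3]], Q = [[1, 2], [3]].
Insert 5: appended to row 1. P = [[1, 2, 5], [3]], Q = [[1, 2, 4], [3]].
Insert 7: appended to row 1. P = [[1, 2, 5, 7], [3]], Q = [[1, 2, 4, 5], [3]].
Insert 8: appended to row 1. P = [[1, 2, 5, 7, 8], [3]], Q = [[1, 2, 4, 5, 6], [3]].
Insert 6: 6 bumps 7 from row 1; 7 appends to row 2. P = [[1, 2, 5, 6, 8], [3, 7]], Q = [[1, 2, 4, 5, 6], [3, 7]].
Insert 4: 4 bumps 5 from row 1; 5 bumps 7 from row 2; 7 starts row 3. P = [[1, 2, 4, 6, 8], [3, 5], [7]], Q = [[1, 2, 4, 5, 6], [3, 7], [8]].

So P = [[1, 2, 4, 6, 8], [3, 5], [7]], Q = [[1, 2, 4, 5, 6], [3, 7], [8]].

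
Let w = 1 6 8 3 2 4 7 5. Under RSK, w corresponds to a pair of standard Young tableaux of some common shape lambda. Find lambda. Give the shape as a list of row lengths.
[4, 2, 2]

Row-insert each entry into an empty tableau.

After inserting 1: P = [[1]].
After inserting 6: P = [[1, 6]].
After inserting 8: P = [[1, 6, 8]].
After inserting 3: P = [[1, 3, 8], [6]].
After inserting 2: P = [[1, 2, 8], [3], [6]].
After inserting 4: P = [[1, 2, 4], [3, 8], [6]].
After inserting 7: P = [[1, 2, 4, 7], [3, 8], [6]].
After inserting 5: P = [[1, 2, 4, 5], [3, 7], [6, 8]].

The final insertion tableau P = [[1, 2, 4, 5], [3, 7], [6, 8]] has shape [4, 2, 2].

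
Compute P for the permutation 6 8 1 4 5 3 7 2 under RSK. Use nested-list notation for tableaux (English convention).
Insert 6: appended to row 1. P = [[6]].
Insert 8: appended to row 1. P = [[6, 8]].
Insert 1: 1 bumps 6 from row 1; 6 starts row 2. P = [[1, 8], [6]].
Insert 4: 4 bumps 8 from row 1; 8 appends to row 2. P = [[1, 4], [6, 8]].
Insert 5: appended to row 1. P = [[1, 4, 5], [6, 8]].
Insert 3: 3 bumps 4 from row 1; 4 bumps 6 from row 2; 6 starts row 3. P = [[1, 3, 5], [4, 8], [6]].
Insert 7: appended to row 1. P = [[1, 3, 5, 7], [4, 8], [6]].
Insert 2: 2 bumps 3 from row 1; 3 bumps 4 from row 2; 4 bumps 6 from row 3; 6 starts row 4. P = [[1, 2, 5, 7], [3, 8], [4], [6]].

So P = [[1, 2, 5, 7], [3, 8], [4], [6]].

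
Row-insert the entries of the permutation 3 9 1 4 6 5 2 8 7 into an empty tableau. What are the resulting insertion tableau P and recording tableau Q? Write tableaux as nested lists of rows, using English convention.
Insert each entry of the permutation into P by Schensted row insertion, recording in Q the position of each new cell.

Insert 3: appended to row 1. P = [[3]].
Insert 9: appended to row 1. P = [[3, 9]].
Insert 1: 1 bumps 3 from row 1; 3 starts row 2. P = [[1, 9], [3]].
Insert 4: 4 bumps 9 from row 1; 9 appends to row 2. P = [[1, 4], [3, 9]].
Insert 6: appended to row 1. P = [[1, 4, 6], [3, 9]].
Insert 5: 5 bumps 6 from row 1; 6 bumps 9 from row 2; 9 starts row 3. P = [[1, 4, 5], [3, 6], [9]].
Insert 2: 2 bumps 4 from row 1; 4 bumps 6 from row 2; 6 bumps 9 from row 3; 9 starts row 4. P = [[1, 2, 5], [3, 4], [6], [9]].
Insert 8: appended to row 1. P = [[1, 2, 5, 8], [3, 4], [6], [9]].
Insert 7: 7 bumps 8 from row 1; 8 appends to row 2. P = [[1, 2, 5, 7], [3, 4, 8], [6], [9]].

So P = [[1, 2, 5, 7], [3, 4, 8], [6], [9]], Q = [[1, 2, 5, 8], [3, 4, 9], [6], [7]].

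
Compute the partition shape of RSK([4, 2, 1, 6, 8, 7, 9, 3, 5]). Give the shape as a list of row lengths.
Row-insert each entry into an empty tableau.

After inserting 4: P = [[4]].
After inserting 2: P = [[2], [4]].
After inserting 1: P = [[1], [2], [4]].
After inserting 6: P = [[1, 6], [2], [4]].
After inserting 8: P = [[1, 6, 8], [2], [4]].
After inserting 7: P = [[1, 6, 7], [2, 8], [4]].
After inserting 9: P = [[1, 6, 7, 9], [2, 8], [4]].
After inserting 3: P = [[1, 3, 7, 9], [2, 6], [4, 8]].
After inserting 5: P = [[1, 3, 5, 9], [2, 6, 7], [4, 8]].

The final insertion tableau P = [[1, 3, 5, 9], [2, 6, 7], [4, 8]] has shape [4, 3, 2].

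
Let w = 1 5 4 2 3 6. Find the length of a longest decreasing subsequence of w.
3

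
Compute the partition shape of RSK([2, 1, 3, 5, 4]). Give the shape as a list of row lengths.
[3, 2]

Row-insert each entry into an empty tableau.

After inserting 2: P = [[2]].
After inserting 1: P = [[1], [2]].
After inserting 3: P = [[1, 3], [2]].
After inserting 5: P = [[1, 3, 5], [2]].
After inserting 4: P = [[1, 3, 4], [2, 5]].

The final insertion tableau P = [[1, 3, 4], [2, 5]] has shape [3, 2].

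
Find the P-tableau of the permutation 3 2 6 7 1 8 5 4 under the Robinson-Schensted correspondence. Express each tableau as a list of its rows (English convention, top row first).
Insert 3: appended to row 1. P = [[3]].
Insert 2: 2 bumps 3 from row 1; 3 starts row 2. P = [[2], [3]].
Insert 6: appended to row 1. P = [[2, 6], [3]].
Insert 7: appended to row 1. P = [[2, 6, 7], [3]].
Insert 1: 1 bumps 2 from row 1; 2 bumps 3 from row 2; 3 starts row 3. P = [[1, 6, 7], [2], [3]].
Insert 8: appended to row 1. P = [[1, 6, 7, 8], [2], [3]].
Insert 5: 5 bumps 6 from row 1; 6 appends to row 2. P = [[1, 5, 7, 8], [2, 6], [3]].
Insert 4: 4 bumps 5 from row 1; 5 bumps 6 from row 2; 6 appends to row 3. P = [[1, 4, 7, 8], [2, 5], [3, 6]].

So P = [[1, 4, 7, 8], [2, 5], [3, 6]].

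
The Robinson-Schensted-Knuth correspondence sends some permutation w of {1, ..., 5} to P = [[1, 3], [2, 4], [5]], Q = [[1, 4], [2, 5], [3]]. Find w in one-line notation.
5 2 1 4 3

Reverse the RSK construction: for i from n down to 1, find the cell of Q containing i, remove the entry at that cell from P, and reverse-bump it up through P; the value ejected from row 1 is w(i).

Step i=5: Q has 5 at row 2, column 2; remove 4 from row 2 of P and reverse-bump: 4 enters row 1 and ejects 3. So w(5) = 3. P is now [[1, 4], [2], [5]].
Step i=4: Q has 4 at row 1, column 2; remove that cell from P, ejecting 4. So w(4) = 4. P is now [[1], [2], [5]].
Step i=3: Q has 3 at row 3, column 1; remove 5 from row 3 of P and reverse-bump: 5 enters row 2 and ejects 2; 2 enters row 1 and ejects 1. So w(3) = 1. P is now [[2], [5]].
Step i=2: Q has 2 at row 2, column 1; remove 5 from row 2 of P and reverse-bump: 5 enters row 1 and ejects 2. So w(2) = 2. P is now [[5]].
Step i=1: Q has 1 at row 1, column 1; remove that cell from P, ejecting 5. So w(1) = 5. P is now [].

So w = 5 2 1 4 3.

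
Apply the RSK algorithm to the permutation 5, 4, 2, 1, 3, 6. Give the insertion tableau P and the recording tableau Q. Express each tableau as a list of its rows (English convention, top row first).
Insert each entry of the permutation into P by Schensted row insertion, recording in Q the position of each new cell.

Insert 5: appended to row 1. P = [[5]].
Insert 4: 4 bumps 5 from row 1; 5 starts row 2. P = [[4], [5]].
Insert 2: 2 bumps 4 from row 1; 4 bumps 5 from row 2; 5 starts row 3. P = [[2], [4], [5]].
Insert 1: 1 bumps 2 from row 1; 2 bumps 4 from row 2; 4 bumps 5 from row 3; 5 starts row 4. P = [[1], [2], [4], [5]].
Insert 3: appended to row 1. P = [[1, 3], [2], [4], [5]].
Insert 6: appended to row 1. P = [[1, 3, 6], [2], [4], [5]].

So P = [[1, 3, 6], [2], [4], [5]], Q = [[1, 5, 6], [2], [3], [4]].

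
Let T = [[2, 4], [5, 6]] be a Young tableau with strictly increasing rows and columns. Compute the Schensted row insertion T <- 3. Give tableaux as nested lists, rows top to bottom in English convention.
[[2, 3], [4, 6], [5]]

In row 1, 3 replaces 4 (the leftmost entry greater than 3); 4 is bumped to row 2. In row 2, 4 replaces 5 (the leftmost entry greater than 4); 5 is bumped to row 3. 5 starts a new row 3. The new tableau is [[2, 3], [4, 6], [5]].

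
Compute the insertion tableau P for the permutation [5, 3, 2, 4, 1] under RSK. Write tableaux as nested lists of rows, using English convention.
After inserting 5: P = [[5]].
After inserting 3: P = [[3], [5]].
After inserting 2: P = [[2], [3], [5]].
After inserting 4: P = [[2, 4], [3], [5]].
After inserting 1: P = [[1, 4], [2], [3], [5]].

So P = [[1, 4], [2], [3], [5]].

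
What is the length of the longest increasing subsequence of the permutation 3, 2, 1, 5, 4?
2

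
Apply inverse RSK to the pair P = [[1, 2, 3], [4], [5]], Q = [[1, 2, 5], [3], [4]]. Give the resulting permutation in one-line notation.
Reverse the RSK construction: for i from n down to 1, find the cell of Q containing i, remove the entry at that cell from P, and reverse-bump it up through P; the value ejected from row 1 is w(i).

Step i=5: Q has 5 at row 1, column 3; remove that cell from P, ejecting 3. So w(5) = 3. P is now [[1, 2], [4], [5]].
Step i=4: Q has 4 at row 3, column 1; remove 5 from row 3 of P and reverse-bump: 5 enters row 2 and ejects 4; 4 enters row 1 and ejects 2. So w(4) = 2. P is now [[1, 4], [5]].
Step i=3: Q has 3 at row 2, column 1; remove 5 from row 2 of P and reverse-bump: 5 enters row 1 and ejects 4. So w(3) = 4. P is now [[1, 5]].
Step i=2: Q has 2 at row 1, column 2; remove that cell from P, ejecting 5. So w(2) = 5. P is now [[1]].
Step i=1: Q has 1 at row 1, column 1; remove that cell from P, ejecting 1. So w(1) = 1. P is now [].

So w = 1 5 4 2 3.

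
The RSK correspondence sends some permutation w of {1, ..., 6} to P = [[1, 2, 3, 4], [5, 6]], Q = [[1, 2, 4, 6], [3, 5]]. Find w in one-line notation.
1 5 2 6 3 4

Reverse the RSK construction: for i from n down to 1, find the cell of Q containing i, remove the entry at that cell from P, and reverse-bump it up through P; the value ejected from row 1 is w(i).

Step i=6: Q has 6 at row 1, column 4; remove that cell from P, ejecting 4. So w(6) = 4. P is now [[1, 2, 3], [5, 6]].
Step i=5: Q has 5 at row 2, column 2; remove 6 from row 2 of P and reverse-bump: 6 enters row 1 and ejects 3. So w(5) = 3. P is now [[1, 2, 6], [5]].
Step i=4: Q has 4 at row 1, column 3; remove that cell from P, ejecting 6. So w(4) = 6. P is now [[1, 2], [5]].
Step i=3: Q has 3 at row 2, column 1; remove 5 from row 2 of P and reverse-bump: 5 enters row 1 and ejects 2. So w(3) = 2. P is now [[1, 5]].
Step i=2: Q has 2 at row 1, column 2; remove that cell from P, ejecting 5. So w(2) = 5. P is now [[1]].
Step i=1: Q has 1 at row 1, column 1; remove that cell from P, ejecting 1. So w(1) = 1. P is now [].

So w = 1 5 2 6 3 4.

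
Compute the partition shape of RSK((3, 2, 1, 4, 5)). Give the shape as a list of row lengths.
[3, 1, 1]

Row-insert each entry into an empty tableau.

After inserting 3: P = [[3]].
After inserting 2: P = [[2], [3]].
After inserting 1: P = [[1], [2], [3]].
After inserting 4: P = [[1, 4], [2], [3]].
After inserting 5: P = [[1, 4, 5], [2], [3]].

The final insertion tableau P = [[1, 4, 5], [2], [3]] has shape [3, 1, 1].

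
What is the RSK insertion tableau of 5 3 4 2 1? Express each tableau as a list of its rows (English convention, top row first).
P = [[1, 4], [2], [3], [5]]

After inserting 5: P = [[5]].
After inserting 3: P = [[3], [5]].
After inserting 4: P = [[3, 4], [5]].
After inserting 2: P = [[2, 4], [3], [5]].
After inserting 1: P = [[1, 4], [2], [3], [5]].

So P = [[1, 4], [2], [3], [5]].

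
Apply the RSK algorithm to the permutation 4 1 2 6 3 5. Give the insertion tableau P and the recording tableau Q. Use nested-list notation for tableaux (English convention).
P = [[1, 2, 3, 5], [4, 6]], Q = [[1, 3, 4, 6], [2, 5]]

Insert each entry of the permutation into P by Schensted row insertion, recording in Q the position of each new cell.

After inserting 4: P = [[4]].
After inserting 1: P = [[1], [4]].
After inserting 2: P = [[1, 2], [4]].
After inserting 6: P = [[1, 2, 6], [4]].
After inserting 3: P = [[1, 2, 3], [4, 6]].
After inserting 5: P = [[1, 2, 3, 5], [4, 6]].

So P = [[1, 2, 3, 5], [4, 6]], Q = [[1, 3, 4, 6], [2, 5]].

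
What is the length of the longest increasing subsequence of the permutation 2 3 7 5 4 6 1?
4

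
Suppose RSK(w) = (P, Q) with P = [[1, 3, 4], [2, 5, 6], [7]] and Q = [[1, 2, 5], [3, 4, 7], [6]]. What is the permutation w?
2 7 1 5 6 3 4

Reverse the RSK construction: for i from n down to 1, find the cell of Q containing i, remove the entry at that cell from P, and reverse-bump it up through P; the value ejected from row 1 is w(i).

Step i=7: Q has 7 at row 2, column 3; remove 6 from row 2 of P and reverse-bump: 6 enters row 1 and ejects 4. So w(7) = 4. P is now [[1, 3, 6], [2, 5], [7]].
Step i=6: Q has 6 at row 3, column 1; remove 7 from row 3 of P and reverse-bump: 7 enters row 2 and ejects 5; 5 enters row 1 and ejects 3. So w(6) = 3. P is now [[1, 5, 6], [2, 7]].
Step i=5: Q has 5 at row 1, column 3; remove that cell from P, ejecting 6. So w(5) = 6. P is now [[1, 5], [2, 7]].
Step i=4: Q has 4 at row 2, column 2; remove 7 from row 2 of P and reverse-bump: 7 enters row 1 and ejects 5. So w(4) = 5. P is now [[1, 7], [2]].
Step i=3: Q has 3 at row 2, column 1; remove 2 from row 2 of P and reverse-bump: 2 enters row 1 and ejects 1. So w(3) = 1. P is now [[2, 7]].
Step i=2: Q has 2 at row 1, column 2; remove that cell from P, ejecting 7. So w(2) = 7. P is now [[2]].
Step i=1: Q has 1 at row 1, column 1; remove that cell from P, ejecting 2. So w(1) = 2. P is now [].

So w = 2 7 1 5 6 3 4.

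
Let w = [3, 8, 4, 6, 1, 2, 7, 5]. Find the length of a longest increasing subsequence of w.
4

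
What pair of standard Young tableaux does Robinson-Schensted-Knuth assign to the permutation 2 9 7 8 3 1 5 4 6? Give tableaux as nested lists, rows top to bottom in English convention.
Insert each entry of the permutation into P by Schensted row insertion, recording in Q the position of each new cell.

Insert 2: appended to row 1. P = [[2]].
Insert 9: appended to row 1. P = [[2, 9]].
Insert 7: 7 bumps 9 from row 1; 9 starts row 2. P = [[2, 7], [9]].
Insert 8: appended to row 1. P = [[2, 7, 8], [9]].
Insert 3: 3 bumps 7 from row 1; 7 bumps 9 from row 2; 9 starts row 3. P = [[2, 3, 8], [7], [9]].
Insert 1: 1 bumps 2 from row 1; 2 bumps 7 from row 2; 7 bumps 9 from row 3; 9 starts row 4. P = [[1, 3, 8], [2], [7], [9]].
Insert 5: 5 bumps 8 from row 1; 8 appends to row 2. P = [[1, 3, 5], [2, 8], [7], [9]].
Insert 4: 4 bumps 5 from row 1; 5 bumps 8 from row 2; 8 appends to row 3. P = [[1, 3, 4], [2, 5], [7, 8], [9]].
Insert 6: appended to row 1. P = [[1, 3, 4, 6], [2, 5], [7, 8], [9]].

So P = [[1, 3, 4, 6], [2, 5], [7, 8], [9]], Q = [[1, 2, 4, 9], [3, 7], [5, 8], [6]].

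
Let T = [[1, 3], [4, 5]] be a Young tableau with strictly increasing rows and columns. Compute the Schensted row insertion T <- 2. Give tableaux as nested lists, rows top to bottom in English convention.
[[1, 2], [3, 5], [4]]

In row 1, 2 replaces 3 (the leftmost entry greater than 2); 3 is bumped to row 2. In row 2, 3 replaces 4 (the leftmost entry greater than 3); 4 is bumped to row 3. 4 starts a new row 3. The new tableau is [[1, 2], [3, 5], [4]].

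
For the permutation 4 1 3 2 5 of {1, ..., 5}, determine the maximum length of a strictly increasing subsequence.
3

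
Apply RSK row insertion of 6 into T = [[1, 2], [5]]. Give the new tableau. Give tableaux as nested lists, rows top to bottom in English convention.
[[1, 2, 6], [5]]

6 is larger than every entry of row 1, so it is appended to row 1. The new tableau is [[1, 2, 6], [5]].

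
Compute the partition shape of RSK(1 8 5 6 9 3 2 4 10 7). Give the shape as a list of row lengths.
Row-insert each entry into an empty tableau.

After inserting 1: P = [[1]].
After inserting 8: P = [[1, 8]].
After inserting 5: P = [[1, 5], [8]].
After inserting 6: P = [[1, 5, 6], [8]].
After inserting 9: P = [[1, 5, 6, 9], [8]].
After inserting 3: P = [[1, 3, 6, 9], [5], [8]].
After inserting 2: P = [[1, 2, 6, 9], [3], [5], [8]].
After inserting 4: P = [[1, 2, 4, 9], [3, 6], [5], [8]].
After inserting 10: P = [[1, 2, 4, 9, 10], [3, 6], [5], [8]].
After inserting 7: P = [[1, 2, 4, 7, 10], [3, 6, 9], [5], [8]].

The final insertion tableau P = [[1, 2, 4, 7, 10], [3, 6, 9], [5], [8]] has shape [5, 3, 1, 1].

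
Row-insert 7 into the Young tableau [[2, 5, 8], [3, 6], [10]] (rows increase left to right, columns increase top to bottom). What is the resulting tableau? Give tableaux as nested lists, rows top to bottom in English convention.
In row 1, 7 replaces 8 (the leftmost entry greater than 7); 8 is bumped to row 2. 8 is appended to row 2. The new tableau is [[2, 5, 7], [3, 6, 8], [10]].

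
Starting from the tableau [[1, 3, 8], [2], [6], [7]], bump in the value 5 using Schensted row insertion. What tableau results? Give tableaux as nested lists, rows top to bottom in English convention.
In row 1, 5 replaces 8 (the leftmost entry greater than 5); 8 is bumped to row 2. 8 is appended to row 2. The new tableau is [[1, 3, 5], [2, 8], [6], [7]].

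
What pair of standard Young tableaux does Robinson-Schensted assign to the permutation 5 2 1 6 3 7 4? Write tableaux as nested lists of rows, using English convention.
Insert each entry of the permutation into P by Schensted row insertion, recording in Q the position of each new cell.

After inserting 5: P = [[5]].
After inserting 2: P = [[2], [5]].
After inserting 1: P = [[1], [2], [5]].
After inserting 6: P = [[1, 6], [2], [5]].
After inserting 3: P = [[1, 3], [2, 6], [5]].
After inserting 7: P = [[1, 3, 7], [2, 6], [5]].
After inserting 4: P = [[1, 3, 4], [2, 6, 7], [5]].

So P = [[1, 3, 4], [2, 6, 7], [5]], Q = [[1, 4, 6], [2, 5, 7], [3]].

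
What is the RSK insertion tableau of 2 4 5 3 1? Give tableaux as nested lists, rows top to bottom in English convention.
After inserting 2: P = [[2]].
After inserting 4: P = [[2, 4]].
After inserting 5: P = [[2, 4, 5]].
After inserting 3: P = [[2, 3, 5], [4]].
After inserting 1: P = [[1, 3, 5], [2], [4]].

So P = [[1, 3, 5], [2], [4]].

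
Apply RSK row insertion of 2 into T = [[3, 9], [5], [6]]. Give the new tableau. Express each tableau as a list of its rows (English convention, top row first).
[[2, 9], [3], [5], [6]]

In row 1, 2 replaces 3 (the leftmost entry greater than 2); 3 is bumped to row 2. In row 2, 3 replaces 5 (the leftmost entry greater than 3); 5 is bumped to row 3. In row 3, 5 replaces 6 (the leftmost entry greater than 5); 6 is bumped to row 4. 6 starts a new row 4. The new tableau is [[2, 9], [3], [5], [6]].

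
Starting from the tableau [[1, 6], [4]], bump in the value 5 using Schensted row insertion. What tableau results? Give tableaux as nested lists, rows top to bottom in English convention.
In row 1, 5 replaces 6 (the leftmost entry greater than 5); 6 is bumped to row 2. 6 is appended to row 2. The new tableau is [[1, 5], [4, 6]].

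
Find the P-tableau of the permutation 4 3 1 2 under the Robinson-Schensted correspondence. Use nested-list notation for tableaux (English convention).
Insert 4: appended to row 1. P = [[4]].
Insert 3: 3 bumps 4 from row 1; 4 starts row 2. P = [[3], [4]].
Insert 1: 1 bumps 3 from row 1; 3 bumps 4 from row 2; 4 starts row 3. P = [[1], [3], [4]].
Insert 2: appended to row 1. P = [[1, 2], [3], [4]].

So P = [[1, 2], [3], [4]].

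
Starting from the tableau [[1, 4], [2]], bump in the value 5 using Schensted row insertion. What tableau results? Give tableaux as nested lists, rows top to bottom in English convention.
[[1, 4, 5], [2]]

5 is larger than every entry of row 1, so it is appended to row 1. The new tableau is [[1, 4, 5], [2]].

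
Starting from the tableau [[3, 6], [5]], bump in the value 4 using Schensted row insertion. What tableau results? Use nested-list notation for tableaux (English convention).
[[3, 4], [5, 6]]

In row 1, 4 replaces 6 (the leftmost entry greater than 4); 6 is bumped to row 2. 6 is appended to row 2. The new tableau is [[3, 4], [5, 6]].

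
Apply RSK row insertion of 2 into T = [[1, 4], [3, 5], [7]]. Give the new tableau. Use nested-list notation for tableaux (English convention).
In row 1, 2 replaces 4 (the leftmost entry greater than 2); 4 is bumped to row 2. In row 2, 4 replaces 5 (the leftmost entry greater than 4); 5 is bumped to row 3. In row 3, 5 replaces 7 (the leftmost entry greater than 5); 7 is bumped to row 4. 7 starts a new row 4. The new tableau is [[1, 2], [3, 4], [5], [7]].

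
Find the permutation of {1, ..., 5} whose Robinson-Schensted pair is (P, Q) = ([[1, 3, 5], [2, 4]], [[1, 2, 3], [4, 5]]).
Reverse the RSK construction: for i from n down to 1, find the cell of Q containing i, remove the entry at that cell from P, and reverse-bump it up through P; the value ejected from row 1 is w(i).

Step i=5: Q has 5 at row 2, column 2; remove 4 from row 2 of P and reverse-bump: 4 enters row 1 and ejects 3. So w(5) = 3. P is now [[1, 4, 5], [2]].
Step i=4: Q has 4 at row 2, column 1; remove 2 from row 2 of P and reverse-bump: 2 enters row 1 and ejects 1. So w(4) = 1. P is now [[2, 4, 5]].
Step i=3: Q has 3 at row 1, column 3; remove that cell from P, ejecting 5. So w(3) = 5. P is now [[2, 4]].
Step i=2: Q has 2 at row 1, column 2; remove that cell from P, ejecting 4. So w(2) = 4. P is now [[2]].
Step i=1: Q has 1 at row 1, column 1; remove that cell from P, ejecting 2. So w(1) = 2. P is now [].

So w = 2 4 5 1 3.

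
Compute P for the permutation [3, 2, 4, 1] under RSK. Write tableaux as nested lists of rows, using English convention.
Insert 3: appended to row 1. P = [[3]].
Insert 2: 2 bumps 3 from row 1; 3 starts row 2. P = [[2], [3]].
Insert 4: appended to row 1. P = [[2, 4], [3]].
Insert 1: 1 bumps 2 from row 1; 2 bumps 3 from row 2; 3 starts row 3. P = [[1, 4], [2], [3]].

So P = [[1, 4], [2], [3]].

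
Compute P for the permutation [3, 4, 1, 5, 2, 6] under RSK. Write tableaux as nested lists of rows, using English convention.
P = [[1, 2, 5, 6], [3, 4]]

Insert 3: appended to row 1. P = [[3]].
Insert 4: appended to row 1. P = [[3, 4]].
Insert 1: 1 bumps 3 from row 1; 3 starts row 2. P = [[1, 4], [3]].
Insert 5: appended to row 1. P = [[1, 4, 5], [3]].
Insert 2: 2 bumps 4 from row 1; 4 appends to row 2. P = [[1, 2, 5], [3, 4]].
Insert 6: appended to row 1. P = [[1, 2, 5, 6], [3, 4]].

So P = [[1, 2, 5, 6], [3, 4]].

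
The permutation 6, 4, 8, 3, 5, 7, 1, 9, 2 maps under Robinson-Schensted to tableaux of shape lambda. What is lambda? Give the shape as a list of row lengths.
Row-insert each entry into an empty tableau.

After inserting 6: P = [[6]].
After inserting 4: P = [[4], [6]].
After inserting 8: P = [[4, 8], [6]].
After inserting 3: P = [[3, 8], [4], [6]].
After inserting 5: P = [[3, 5], [4, 8], [6]].
After inserting 7: P = [[3, 5, 7], [4, 8], [6]].
After inserting 1: P = [[1, 5, 7], [3, 8], [4], [6]].
After inserting 9: P = [[1, 5, 7, 9], [3, 8], [4], [6]].
After inserting 2: P = [[1, 2, 7, 9], [3, 5], [4, 8], [6]].

The final insertion tableau P = [[1, 2, 7, 9], [3, 5], [4, 8], [6]] has shape [4, 2, 2, 1].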